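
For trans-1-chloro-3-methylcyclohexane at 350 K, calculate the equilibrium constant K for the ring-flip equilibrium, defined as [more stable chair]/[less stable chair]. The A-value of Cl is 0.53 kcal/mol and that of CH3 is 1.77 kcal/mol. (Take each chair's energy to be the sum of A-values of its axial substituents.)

C1 and C3 have the same parity, so for the trans isomer the two substituents are one axial and one equatorial in each chair.
Chair I (chloro axial, methyl equatorial): E = 0.53 kcal/mol; chair II (chloro equatorial, methyl axial): E = 1.77 kcal/mol.
ΔG = 1.24 kcal/mol between the two chairs.
K = exp(ΔG/RT) with R = 1.987×10⁻³ kcal mol⁻¹ K⁻¹ and T = 350 K gives K ≈ 5.95.

K ≈ 5.95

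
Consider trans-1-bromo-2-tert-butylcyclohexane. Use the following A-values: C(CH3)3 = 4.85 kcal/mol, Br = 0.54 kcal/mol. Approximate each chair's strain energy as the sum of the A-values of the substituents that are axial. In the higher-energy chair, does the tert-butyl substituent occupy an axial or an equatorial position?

axial

C1 and C2 have opposite parity, so for the trans isomer the two substituents are e,e in one chair and a,a in the other.
Chair I (tert-butyl axial, bromo axial): E = 5.39 kcal/mol.
Chair II (tert-butyl equatorial, bromo equatorial): E = 0.00 kcal/mol.
Chair I is the less stable (higher-energy) conformer, and in that chair the tert-butyl group is axial.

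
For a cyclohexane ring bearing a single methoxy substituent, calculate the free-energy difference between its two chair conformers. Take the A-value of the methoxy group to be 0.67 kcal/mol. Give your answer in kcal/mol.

0.67 kcal/mol

A monosubstituted cyclohexane has one chair with the methoxy group axial (E = A = 0.67 kcal/mol) and one with it equatorial (E = 0).
ΔE = 0.67 − 0 = 0.67 kcal/mol.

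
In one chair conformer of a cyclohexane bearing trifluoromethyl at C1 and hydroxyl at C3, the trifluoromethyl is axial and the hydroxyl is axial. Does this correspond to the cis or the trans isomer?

cis

C1 and C3 have the same parity, so their axial bonds point in the same direction.
With same-parity carbons, two substituents on the same face are both axial or both equatorial; opposite faces give one of each.
Here the groups are axial/axial → same face → cis.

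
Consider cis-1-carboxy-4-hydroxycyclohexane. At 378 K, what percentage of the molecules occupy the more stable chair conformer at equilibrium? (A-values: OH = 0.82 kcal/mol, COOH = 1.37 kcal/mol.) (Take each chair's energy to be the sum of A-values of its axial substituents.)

67.5%

C1 and C4 have opposite parity, so for the cis isomer the two substituents are one axial and one equatorial in each chair.
Chair I (hydroxyl axial, carboxyl equatorial): E = 0.82 kcal/mol; chair II (hydroxyl equatorial, carboxyl axial): E = 1.37 kcal/mol.
ΔG = 0.55 kcal/mol between the two chairs.
K = exp(ΔG/RT) with R = 1.987×10⁻³ kcal mol⁻¹ K⁻¹ and T = 378 K gives K ≈ 2.08.
Fraction in the lower-energy chair = K/(K+1) = 67.5%.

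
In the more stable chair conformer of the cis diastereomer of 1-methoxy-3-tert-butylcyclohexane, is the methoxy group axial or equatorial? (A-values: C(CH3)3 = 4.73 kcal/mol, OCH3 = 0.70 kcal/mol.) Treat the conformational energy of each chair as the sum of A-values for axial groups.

C1 and C3 have the same parity, so for the cis isomer the two substituents are e,e in one chair and a,a in the other.
Chair I (tert-butyl axial, methoxy axial): E = 5.43 kcal/mol.
Chair II (tert-butyl equatorial, methoxy equatorial): E = 0.00 kcal/mol.
Chair II is the more stable (lower-energy) conformer, and in that chair the methoxy group is equatorial.

equatorial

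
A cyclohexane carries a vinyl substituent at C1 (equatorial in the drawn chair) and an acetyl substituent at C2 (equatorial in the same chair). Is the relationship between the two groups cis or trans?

trans

C1 and C2 have opposite parity, so their axial bonds point in opposite directions.
With opposite-parity carbons, two substituents on the same face are one axial and one equatorial; opposite faces give both axial or both equatorial.
Here the groups are equatorial/equatorial → opposite face → trans.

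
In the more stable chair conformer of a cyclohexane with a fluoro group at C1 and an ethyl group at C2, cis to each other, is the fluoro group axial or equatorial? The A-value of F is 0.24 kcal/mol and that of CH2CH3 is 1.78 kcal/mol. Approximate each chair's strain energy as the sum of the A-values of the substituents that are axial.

C1 and C2 have opposite parity, so for the cis isomer the two substituents are one axial and one equatorial in each chair.
Chair I (fluoro axial, ethyl equatorial): E = 0.24 kcal/mol.
Chair II (fluoro equatorial, ethyl axial): E = 1.78 kcal/mol.
Chair I is the more stable (lower-energy) conformer, and in that chair the fluoro group is axial.

axial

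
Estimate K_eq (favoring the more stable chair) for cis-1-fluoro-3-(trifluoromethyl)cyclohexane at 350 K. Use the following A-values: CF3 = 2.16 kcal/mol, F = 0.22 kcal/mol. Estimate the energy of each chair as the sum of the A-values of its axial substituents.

K ≈ 30.6

C1 and C3 have the same parity, so for the cis isomer the two substituents are e,e in one chair and a,a in the other.
Chair I (trifluoromethyl axial, fluoro axial): E = 2.38 kcal/mol; chair II (trifluoromethyl equatorial, fluoro equatorial): E = 0.00 kcal/mol.
ΔG = 2.38 kcal/mol between the two chairs.
K = exp(ΔG/RT) with R = 1.987×10⁻³ kcal mol⁻¹ K⁻¹ and T = 350 K gives K ≈ 30.6.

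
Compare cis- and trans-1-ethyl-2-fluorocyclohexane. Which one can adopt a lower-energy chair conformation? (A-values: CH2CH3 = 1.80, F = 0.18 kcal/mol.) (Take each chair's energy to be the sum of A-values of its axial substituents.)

trans

At 1,2 positions (parity opposite): cis → (a,e or e,a); trans → (e,e or a,a).
Best chair for cis: E = 0.18 kcal/mol; best chair for trans: E = 0.00 kcal/mol.
The trans isomer is lower by 0.18 kcal/mol.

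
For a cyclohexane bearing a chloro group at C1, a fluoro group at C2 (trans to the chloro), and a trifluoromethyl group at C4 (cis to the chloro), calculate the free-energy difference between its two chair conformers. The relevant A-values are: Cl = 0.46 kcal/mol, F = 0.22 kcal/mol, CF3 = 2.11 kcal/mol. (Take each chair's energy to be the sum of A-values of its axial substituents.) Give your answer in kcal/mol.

1.43 kcal/mol

Chair I (chloro axial, fluoro axial, trifluoromethyl equatorial): E = 0.68 kcal/mol.
Chair II (chloro equatorial, fluoro equatorial, trifluoromethyl axial): E = 2.11 kcal/mol.
ΔE = 2.11 − 0.68 = 1.43 kcal/mol; chair I is more stable.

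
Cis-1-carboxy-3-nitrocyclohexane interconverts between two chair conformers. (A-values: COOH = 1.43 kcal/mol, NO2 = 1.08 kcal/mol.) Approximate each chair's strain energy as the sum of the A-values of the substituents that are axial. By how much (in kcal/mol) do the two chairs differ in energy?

C1 and C3 have the same parity, so for the cis isomer the two substituents are e,e in one chair and a,a in the other.
Chair I (carboxyl axial, nitro axial): E = 2.51 kcal/mol.
Chair II (carboxyl equatorial, nitro equatorial): E = 0.00 kcal/mol.
ΔE = 2.51 − 0.00 = 2.51 kcal/mol; chair II is more stable.

2.51 kcal/mol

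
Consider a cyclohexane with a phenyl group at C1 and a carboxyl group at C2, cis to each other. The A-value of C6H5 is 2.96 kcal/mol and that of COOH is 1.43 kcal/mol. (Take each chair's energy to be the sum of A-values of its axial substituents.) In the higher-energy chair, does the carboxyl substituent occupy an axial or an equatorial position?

equatorial

C1 and C2 have opposite parity, so for the cis isomer the two substituents are one axial and one equatorial in each chair.
Chair I (phenyl axial, carboxyl equatorial): E = 2.96 kcal/mol.
Chair II (phenyl equatorial, carboxyl axial): E = 1.43 kcal/mol.
Chair I is the less stable (higher-energy) conformer, and in that chair the carboxyl group is equatorial.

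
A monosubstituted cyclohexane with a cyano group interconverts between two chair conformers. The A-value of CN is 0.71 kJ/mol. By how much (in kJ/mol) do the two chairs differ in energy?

0.71 kJ/mol

A monosubstituted cyclohexane has one chair with the cyano group axial (E = A = 0.71 kJ/mol) and one with it equatorial (E = 0).
ΔE = 0.71 − 0 = 0.71 kJ/mol.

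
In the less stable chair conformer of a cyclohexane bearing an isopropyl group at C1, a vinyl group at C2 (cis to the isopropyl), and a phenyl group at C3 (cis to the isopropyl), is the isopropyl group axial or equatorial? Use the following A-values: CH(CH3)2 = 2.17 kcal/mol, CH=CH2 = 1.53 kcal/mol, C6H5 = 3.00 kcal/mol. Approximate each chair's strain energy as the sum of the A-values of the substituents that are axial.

axial

Chair I (isopropyl axial, vinyl equatorial, phenyl axial): E = 5.17 kcal/mol.
Chair II (isopropyl equatorial, vinyl axial, phenyl equatorial): E = 1.53 kcal/mol.
Chair I is the less stable (higher-energy) conformer, and in that chair the isopropyl group is axial.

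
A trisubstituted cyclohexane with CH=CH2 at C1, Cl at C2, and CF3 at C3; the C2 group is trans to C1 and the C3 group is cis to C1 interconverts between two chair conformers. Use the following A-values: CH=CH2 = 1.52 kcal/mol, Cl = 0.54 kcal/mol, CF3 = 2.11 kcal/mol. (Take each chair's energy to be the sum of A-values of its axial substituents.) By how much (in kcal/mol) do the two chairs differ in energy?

4.17 kcal/mol

Chair I (vinyl axial, chloro axial, trifluoromethyl axial): E = 4.17 kcal/mol.
Chair II (vinyl equatorial, chloro equatorial, trifluoromethyl equatorial): E = 0.00 kcal/mol.
ΔE = 4.17 − 0.00 = 4.17 kcal/mol; chair II is more stable.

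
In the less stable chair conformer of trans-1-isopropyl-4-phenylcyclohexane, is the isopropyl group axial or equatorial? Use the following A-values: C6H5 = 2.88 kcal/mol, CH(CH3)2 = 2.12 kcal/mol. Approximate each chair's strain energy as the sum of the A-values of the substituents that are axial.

C1 and C4 have opposite parity, so for the trans isomer the two substituents are e,e in one chair and a,a in the other.
Chair I (phenyl axial, isopropyl axial): E = 5.00 kcal/mol.
Chair II (phenyl equatorial, isopropyl equatorial): E = 0.00 kcal/mol.
Chair I is the less stable (higher-energy) conformer, and in that chair the isopropyl group is axial.

axial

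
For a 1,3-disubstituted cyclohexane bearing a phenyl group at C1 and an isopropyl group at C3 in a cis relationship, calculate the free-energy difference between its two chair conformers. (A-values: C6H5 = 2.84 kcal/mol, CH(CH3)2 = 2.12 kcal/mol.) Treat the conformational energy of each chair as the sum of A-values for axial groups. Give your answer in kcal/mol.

4.96 kcal/mol

C1 and C3 have the same parity, so for the cis isomer the two substituents are e,e in one chair and a,a in the other.
Chair I (phenyl axial, isopropyl axial): E = 4.96 kcal/mol.
Chair II (phenyl equatorial, isopropyl equatorial): E = 0.00 kcal/mol.
ΔE = 4.96 − 0.00 = 4.96 kcal/mol; chair II is more stable.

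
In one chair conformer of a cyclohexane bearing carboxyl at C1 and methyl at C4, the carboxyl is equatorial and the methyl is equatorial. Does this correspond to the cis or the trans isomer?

trans

C1 and C4 have opposite parity, so their axial bonds point in opposite directions.
With opposite-parity carbons, two substituents on the same face are one axial and one equatorial; opposite faces give both axial or both equatorial.
Here the groups are equatorial/equatorial → opposite face → trans.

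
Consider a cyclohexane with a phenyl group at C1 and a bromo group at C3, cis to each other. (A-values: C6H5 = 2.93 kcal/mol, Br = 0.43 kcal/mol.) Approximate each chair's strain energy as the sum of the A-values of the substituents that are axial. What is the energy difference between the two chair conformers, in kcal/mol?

3.36 kcal/mol

C1 and C3 have the same parity, so for the cis isomer the two substituents are e,e in one chair and a,a in the other.
Chair I (phenyl axial, bromo axial): E = 3.36 kcal/mol.
Chair II (phenyl equatorial, bromo equatorial): E = 0.00 kcal/mol.
ΔE = 3.36 − 0.00 = 3.36 kcal/mol; chair II is more stable.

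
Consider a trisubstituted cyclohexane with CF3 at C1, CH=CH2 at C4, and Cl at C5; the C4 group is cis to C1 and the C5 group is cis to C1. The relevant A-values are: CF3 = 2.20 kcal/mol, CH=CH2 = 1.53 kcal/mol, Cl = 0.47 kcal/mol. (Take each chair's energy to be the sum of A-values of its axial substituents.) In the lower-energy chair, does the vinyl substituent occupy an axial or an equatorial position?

axial

Chair I (trifluoromethyl axial, vinyl equatorial, chloro axial): E = 2.67 kcal/mol.
Chair II (trifluoromethyl equatorial, vinyl axial, chloro equatorial): E = 1.53 kcal/mol.
Chair II is the more stable (lower-energy) conformer, and in that chair the vinyl group is axial.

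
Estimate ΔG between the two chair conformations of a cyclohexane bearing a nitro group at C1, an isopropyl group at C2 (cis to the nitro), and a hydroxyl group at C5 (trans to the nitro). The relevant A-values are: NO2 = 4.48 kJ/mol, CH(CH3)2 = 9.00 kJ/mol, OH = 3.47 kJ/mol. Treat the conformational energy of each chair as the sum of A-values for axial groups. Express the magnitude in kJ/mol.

7.99 kJ/mol

Chair I (nitro axial, isopropyl equatorial, hydroxyl equatorial): E = 4.48 kJ/mol.
Chair II (nitro equatorial, isopropyl axial, hydroxyl axial): E = 12.47 kJ/mol.
ΔE = 12.47 − 4.48 = 7.99 kJ/mol; chair I is more stable.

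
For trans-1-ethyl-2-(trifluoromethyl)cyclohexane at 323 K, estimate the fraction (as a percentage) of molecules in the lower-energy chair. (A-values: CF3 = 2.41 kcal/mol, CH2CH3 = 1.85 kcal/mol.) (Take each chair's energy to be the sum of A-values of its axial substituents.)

C1 and C2 have opposite parity, so for the trans isomer the two substituents are e,e in one chair and a,a in the other.
Chair I (trifluoromethyl axial, ethyl axial): E = 4.26 kcal/mol; chair II (trifluoromethyl equatorial, ethyl equatorial): E = 0.00 kcal/mol.
ΔG = 4.26 kcal/mol between the two chairs.
K = exp(ΔG/RT) with R = 1.987×10⁻³ kcal mol⁻¹ K⁻¹ and T = 323 K gives K ≈ 763.
Fraction in the lower-energy chair = K/(K+1) = 99.9%.

99.9%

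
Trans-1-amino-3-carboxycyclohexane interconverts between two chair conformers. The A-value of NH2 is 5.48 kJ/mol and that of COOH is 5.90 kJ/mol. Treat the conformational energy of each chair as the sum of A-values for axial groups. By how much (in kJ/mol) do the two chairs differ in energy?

0.42 kJ/mol

C1 and C3 have the same parity, so for the trans isomer the two substituents are one axial and one equatorial in each chair.
Chair I (amino axial, carboxyl equatorial): E = 5.48 kJ/mol.
Chair II (amino equatorial, carboxyl axial): E = 5.90 kJ/mol.
ΔE = 5.90 − 5.48 = 0.42 kJ/mol; chair I is more stable.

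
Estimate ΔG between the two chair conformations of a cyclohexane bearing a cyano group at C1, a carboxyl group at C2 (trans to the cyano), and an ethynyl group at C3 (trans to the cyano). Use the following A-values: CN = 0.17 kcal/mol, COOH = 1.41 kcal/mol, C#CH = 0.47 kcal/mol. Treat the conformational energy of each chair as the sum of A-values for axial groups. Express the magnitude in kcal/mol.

1.11 kcal/mol

Chair I (cyano axial, carboxyl axial, ethynyl equatorial): E = 1.58 kcal/mol.
Chair II (cyano equatorial, carboxyl equatorial, ethynyl axial): E = 0.47 kcal/mol.
ΔE = 1.58 − 0.47 = 1.11 kcal/mol; chair II is more stable.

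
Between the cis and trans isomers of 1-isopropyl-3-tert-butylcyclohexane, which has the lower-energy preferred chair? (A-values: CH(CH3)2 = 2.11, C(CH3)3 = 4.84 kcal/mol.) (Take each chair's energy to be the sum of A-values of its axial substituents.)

cis

At 1,3 positions (parity same): cis → (e,e or a,a); trans → (a,e or e,a).
Best chair for cis: E = 0.00 kcal/mol; best chair for trans: E = 2.11 kcal/mol.
The cis isomer is lower by 2.11 kcal/mol.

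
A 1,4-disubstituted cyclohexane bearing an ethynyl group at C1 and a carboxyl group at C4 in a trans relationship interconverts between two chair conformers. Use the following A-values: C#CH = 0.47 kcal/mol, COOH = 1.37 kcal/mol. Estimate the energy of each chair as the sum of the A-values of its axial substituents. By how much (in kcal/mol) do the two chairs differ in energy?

1.84 kcal/mol

C1 and C4 have opposite parity, so for the trans isomer the two substituents are e,e in one chair and a,a in the other.
Chair I (ethynyl axial, carboxyl axial): E = 1.84 kcal/mol.
Chair II (ethynyl equatorial, carboxyl equatorial): E = 0.00 kcal/mol.
ΔE = 1.84 − 0.00 = 1.84 kcal/mol; chair II is more stable.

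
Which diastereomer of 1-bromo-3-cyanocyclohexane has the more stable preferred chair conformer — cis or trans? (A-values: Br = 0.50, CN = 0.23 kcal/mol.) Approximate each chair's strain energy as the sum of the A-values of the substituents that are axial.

cis

At 1,3 positions (parity same): cis → (e,e or a,a); trans → (a,e or e,a).
Best chair for cis: E = 0.00 kcal/mol; best chair for trans: E = 0.23 kcal/mol.
The cis isomer is lower by 0.23 kcal/mol.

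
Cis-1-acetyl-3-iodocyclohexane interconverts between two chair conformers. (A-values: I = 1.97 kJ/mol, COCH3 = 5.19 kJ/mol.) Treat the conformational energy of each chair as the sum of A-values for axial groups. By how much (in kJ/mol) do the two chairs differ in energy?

7.16 kJ/mol

C1 and C3 have the same parity, so for the cis isomer the two substituents are e,e in one chair and a,a in the other.
Chair I (iodo axial, acetyl axial): E = 7.16 kJ/mol.
Chair II (iodo equatorial, acetyl equatorial): E = 0.00 kJ/mol.
ΔE = 7.16 − 0.00 = 7.16 kJ/mol; chair II is more stable.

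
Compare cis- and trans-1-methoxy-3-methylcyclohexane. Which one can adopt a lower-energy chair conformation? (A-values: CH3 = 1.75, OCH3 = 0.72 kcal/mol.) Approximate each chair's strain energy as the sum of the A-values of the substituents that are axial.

At 1,3 positions (parity same): cis → (e,e or a,a); trans → (a,e or e,a).
Best chair for cis: E = 0.00 kcal/mol; best chair for trans: E = 0.72 kcal/mol.
The cis isomer is lower by 0.72 kcal/mol.

cis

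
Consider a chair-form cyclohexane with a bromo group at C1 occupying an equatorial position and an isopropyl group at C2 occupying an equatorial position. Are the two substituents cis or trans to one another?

trans

C1 and C2 have opposite parity, so their axial bonds point in opposite directions.
With opposite-parity carbons, two substituents on the same face are one axial and one equatorial; opposite faces give both axial or both equatorial.
Here the groups are equatorial/equatorial → opposite face → trans.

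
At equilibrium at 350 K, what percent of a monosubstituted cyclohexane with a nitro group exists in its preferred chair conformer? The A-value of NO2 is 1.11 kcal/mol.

One chair has the nitro group axial (E = 1.11 kcal/mol) and the other has it equatorial (E = 0).
ΔG = 1.11 kcal/mol between the two chairs.
K = exp(ΔG/RT) with R = 1.987×10⁻³ kcal mol⁻¹ K⁻¹ and T = 350 K gives K ≈ 4.93.
Fraction in the lower-energy chair = K/(K+1) = 83.1%.

83.1%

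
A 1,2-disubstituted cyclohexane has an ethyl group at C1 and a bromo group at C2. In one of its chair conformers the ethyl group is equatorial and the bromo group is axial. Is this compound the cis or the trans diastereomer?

C1 and C2 have opposite parity, so their axial bonds point in opposite directions.
With opposite-parity carbons, two substituents on the same face are one axial and one equatorial; opposite faces give both axial or both equatorial.
Here the groups are equatorial/axial → same face → cis.

cis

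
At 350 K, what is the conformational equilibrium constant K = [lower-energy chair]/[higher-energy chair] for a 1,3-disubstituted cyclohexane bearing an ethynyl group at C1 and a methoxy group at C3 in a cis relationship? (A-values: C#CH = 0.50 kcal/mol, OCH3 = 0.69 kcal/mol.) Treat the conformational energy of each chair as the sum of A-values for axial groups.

K ≈ 5.54

C1 and C3 have the same parity, so for the cis isomer the two substituents are e,e in one chair and a,a in the other.
Chair I (ethynyl axial, methoxy axial): E = 1.19 kcal/mol; chair II (ethynyl equatorial, methoxy equatorial): E = 0.00 kcal/mol.
ΔG = 1.19 kcal/mol between the two chairs.
K = exp(ΔG/RT) with R = 1.987×10⁻³ kcal mol⁻¹ K⁻¹ and T = 350 K gives K ≈ 5.54.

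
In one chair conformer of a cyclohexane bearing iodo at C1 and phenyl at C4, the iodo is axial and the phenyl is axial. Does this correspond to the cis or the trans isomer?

C1 and C4 have opposite parity, so their axial bonds point in opposite directions.
With opposite-parity carbons, two substituents on the same face are one axial and one equatorial; opposite faces give both axial or both equatorial.
Here the groups are axial/axial → opposite face → trans.

trans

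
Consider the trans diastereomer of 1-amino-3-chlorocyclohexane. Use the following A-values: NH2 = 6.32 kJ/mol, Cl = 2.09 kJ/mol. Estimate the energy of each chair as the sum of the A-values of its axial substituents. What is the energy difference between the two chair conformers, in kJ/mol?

4.23 kJ/mol

C1 and C3 have the same parity, so for the trans isomer the two substituents are one axial and one equatorial in each chair.
Chair I (amino axial, chloro equatorial): E = 6.32 kJ/mol.
Chair II (amino equatorial, chloro axial): E = 2.09 kJ/mol.
ΔE = 6.32 − 2.09 = 4.23 kJ/mol; chair II is more stable.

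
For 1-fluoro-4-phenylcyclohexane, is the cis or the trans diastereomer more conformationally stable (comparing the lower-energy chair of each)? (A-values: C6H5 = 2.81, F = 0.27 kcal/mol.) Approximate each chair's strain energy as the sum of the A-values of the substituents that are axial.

trans

At 1,4 positions (parity opposite): cis → (a,e or e,a); trans → (e,e or a,a).
Best chair for cis: E = 0.27 kcal/mol; best chair for trans: E = 0.00 kcal/mol.
The trans isomer is lower by 0.27 kcal/mol.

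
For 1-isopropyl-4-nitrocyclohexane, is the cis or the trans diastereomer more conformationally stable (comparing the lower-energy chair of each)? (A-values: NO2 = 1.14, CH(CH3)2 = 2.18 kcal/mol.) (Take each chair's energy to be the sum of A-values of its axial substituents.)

trans

At 1,4 positions (parity opposite): cis → (a,e or e,a); trans → (e,e or a,a).
Best chair for cis: E = 1.14 kcal/mol; best chair for trans: E = 0.00 kcal/mol.
The trans isomer is lower by 1.14 kcal/mol.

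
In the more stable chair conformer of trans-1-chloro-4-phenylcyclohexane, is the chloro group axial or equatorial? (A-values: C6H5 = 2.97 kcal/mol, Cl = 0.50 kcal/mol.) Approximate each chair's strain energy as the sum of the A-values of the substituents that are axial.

C1 and C4 have opposite parity, so for the trans isomer the two substituents are e,e in one chair and a,a in the other.
Chair I (phenyl axial, chloro axial): E = 3.47 kcal/mol.
Chair II (phenyl equatorial, chloro equatorial): E = 0.00 kcal/mol.
Chair II is the more stable (lower-energy) conformer, and in that chair the chloro group is equatorial.

equatorial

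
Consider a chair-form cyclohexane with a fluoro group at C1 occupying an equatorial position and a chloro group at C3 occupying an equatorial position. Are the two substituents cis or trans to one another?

cis

C1 and C3 have the same parity, so their axial bonds point in the same direction.
With same-parity carbons, two substituents on the same face are both axial or both equatorial; opposite faces give one of each.
Here the groups are equatorial/equatorial → same face → cis.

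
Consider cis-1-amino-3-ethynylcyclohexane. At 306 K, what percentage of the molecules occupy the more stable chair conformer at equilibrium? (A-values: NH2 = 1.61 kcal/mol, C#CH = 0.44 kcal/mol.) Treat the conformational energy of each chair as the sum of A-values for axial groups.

96.7%

C1 and C3 have the same parity, so for the cis isomer the two substituents are e,e in one chair and a,a in the other.
Chair I (amino axial, ethynyl axial): E = 2.05 kcal/mol; chair II (amino equatorial, ethynyl equatorial): E = 0.00 kcal/mol.
ΔG = 2.05 kcal/mol between the two chairs.
K = exp(ΔG/RT) with R = 1.987×10⁻³ kcal mol⁻¹ K⁻¹ and T = 306 K gives K ≈ 29.1.
Fraction in the lower-energy chair = K/(K+1) = 96.7%.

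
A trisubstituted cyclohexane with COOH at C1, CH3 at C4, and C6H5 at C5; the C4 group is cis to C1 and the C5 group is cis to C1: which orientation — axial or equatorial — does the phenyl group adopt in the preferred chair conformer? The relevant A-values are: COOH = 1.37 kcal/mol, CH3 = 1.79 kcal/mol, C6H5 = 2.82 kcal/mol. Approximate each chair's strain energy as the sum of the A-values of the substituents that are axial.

equatorial

Chair I (carboxyl axial, methyl equatorial, phenyl axial): E = 4.19 kcal/mol.
Chair II (carboxyl equatorial, methyl axial, phenyl equatorial): E = 1.79 kcal/mol.
Chair II is the more stable (lower-energy) conformer, and in that chair the phenyl group is equatorial.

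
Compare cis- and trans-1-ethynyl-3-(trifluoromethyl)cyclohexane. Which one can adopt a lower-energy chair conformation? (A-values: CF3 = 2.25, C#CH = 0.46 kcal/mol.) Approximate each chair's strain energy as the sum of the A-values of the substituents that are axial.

At 1,3 positions (parity same): cis → (e,e or a,a); trans → (a,e or e,a).
Best chair for cis: E = 0.00 kcal/mol; best chair for trans: E = 0.46 kcal/mol.
The cis isomer is lower by 0.46 kcal/mol.

cis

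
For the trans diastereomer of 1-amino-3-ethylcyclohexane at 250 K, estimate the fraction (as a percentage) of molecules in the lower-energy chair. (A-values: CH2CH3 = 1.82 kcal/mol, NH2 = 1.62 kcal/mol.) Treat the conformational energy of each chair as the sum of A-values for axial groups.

C1 and C3 have the same parity, so for the trans isomer the two substituents are one axial and one equatorial in each chair.
Chair I (ethyl axial, amino equatorial): E = 1.82 kcal/mol; chair II (ethyl equatorial, amino axial): E = 1.62 kcal/mol.
ΔG = 0.20 kcal/mol between the two chairs.
K = exp(ΔG/RT) with R = 1.987×10⁻³ kcal mol⁻¹ K⁻¹ and T = 250 K gives K ≈ 1.5.
Fraction in the lower-energy chair = K/(K+1) = 59.9%.

59.9%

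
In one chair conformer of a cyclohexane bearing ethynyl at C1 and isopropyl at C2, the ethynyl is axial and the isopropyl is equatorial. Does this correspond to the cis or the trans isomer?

C1 and C2 have opposite parity, so their axial bonds point in opposite directions.
With opposite-parity carbons, two substituents on the same face are one axial and one equatorial; opposite faces give both axial or both equatorial.
Here the groups are axial/equatorial → same face → cis.

cis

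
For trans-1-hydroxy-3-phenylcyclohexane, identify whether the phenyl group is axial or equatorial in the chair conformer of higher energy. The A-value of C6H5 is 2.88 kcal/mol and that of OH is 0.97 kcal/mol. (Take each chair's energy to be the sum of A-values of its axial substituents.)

axial

C1 and C3 have the same parity, so for the trans isomer the two substituents are one axial and one equatorial in each chair.
Chair I (phenyl axial, hydroxyl equatorial): E = 2.88 kcal/mol.
Chair II (phenyl equatorial, hydroxyl axial): E = 0.97 kcal/mol.
Chair I is the less stable (higher-energy) conformer, and in that chair the phenyl group is axial.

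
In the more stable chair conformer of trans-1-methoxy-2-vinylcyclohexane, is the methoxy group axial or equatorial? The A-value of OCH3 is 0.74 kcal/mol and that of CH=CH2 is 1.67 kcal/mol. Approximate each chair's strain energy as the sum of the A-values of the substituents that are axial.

C1 and C2 have opposite parity, so for the trans isomer the two substituents are e,e in one chair and a,a in the other.
Chair I (methoxy axial, vinyl axial): E = 2.41 kcal/mol.
Chair II (methoxy equatorial, vinyl equatorial): E = 0.00 kcal/mol.
Chair II is the more stable (lower-energy) conformer, and in that chair the methoxy group is equatorial.

equatorial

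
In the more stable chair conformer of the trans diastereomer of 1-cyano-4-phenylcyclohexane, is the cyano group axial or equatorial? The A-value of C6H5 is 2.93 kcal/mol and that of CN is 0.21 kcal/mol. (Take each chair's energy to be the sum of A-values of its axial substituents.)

equatorial

C1 and C4 have opposite parity, so for the trans isomer the two substituents are e,e in one chair and a,a in the other.
Chair I (phenyl axial, cyano axial): E = 3.14 kcal/mol.
Chair II (phenyl equatorial, cyano equatorial): E = 0.00 kcal/mol.
Chair II is the more stable (lower-energy) conformer, and in that chair the cyano group is equatorial.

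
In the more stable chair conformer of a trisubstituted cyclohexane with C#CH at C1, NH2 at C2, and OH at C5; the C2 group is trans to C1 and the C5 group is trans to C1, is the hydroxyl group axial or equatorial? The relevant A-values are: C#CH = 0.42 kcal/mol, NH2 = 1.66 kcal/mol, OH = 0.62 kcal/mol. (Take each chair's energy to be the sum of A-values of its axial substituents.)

Chair I (ethynyl axial, amino axial, hydroxyl equatorial): E = 2.08 kcal/mol.
Chair II (ethynyl equatorial, amino equatorial, hydroxyl axial): E = 0.62 kcal/mol.
Chair II is the more stable (lower-energy) conformer, and in that chair the hydroxyl group is axial.

axial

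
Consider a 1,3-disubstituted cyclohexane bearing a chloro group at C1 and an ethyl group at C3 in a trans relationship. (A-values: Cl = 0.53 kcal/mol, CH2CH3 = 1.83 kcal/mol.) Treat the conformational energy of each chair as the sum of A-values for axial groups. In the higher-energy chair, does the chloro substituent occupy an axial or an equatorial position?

C1 and C3 have the same parity, so for the trans isomer the two substituents are one axial and one equatorial in each chair.
Chair I (chloro axial, ethyl equatorial): E = 0.53 kcal/mol.
Chair II (chloro equatorial, ethyl axial): E = 1.83 kcal/mol.
Chair II is the less stable (higher-energy) conformer, and in that chair the chloro group is equatorial.

equatorial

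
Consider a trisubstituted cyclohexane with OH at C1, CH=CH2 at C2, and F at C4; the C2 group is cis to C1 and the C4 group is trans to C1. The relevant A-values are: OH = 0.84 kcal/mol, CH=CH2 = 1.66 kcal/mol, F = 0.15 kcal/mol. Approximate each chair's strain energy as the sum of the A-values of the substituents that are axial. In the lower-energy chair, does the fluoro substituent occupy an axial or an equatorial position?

axial

Chair I (hydroxyl axial, vinyl equatorial, fluoro axial): E = 0.99 kcal/mol.
Chair II (hydroxyl equatorial, vinyl axial, fluoro equatorial): E = 1.66 kcal/mol.
Chair I is the more stable (lower-energy) conformer, and in that chair the fluoro group is axial.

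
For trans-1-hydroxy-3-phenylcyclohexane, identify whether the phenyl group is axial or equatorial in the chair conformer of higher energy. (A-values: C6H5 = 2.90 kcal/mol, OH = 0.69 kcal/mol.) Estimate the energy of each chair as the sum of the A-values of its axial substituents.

C1 and C3 have the same parity, so for the trans isomer the two substituents are one axial and one equatorial in each chair.
Chair I (phenyl axial, hydroxyl equatorial): E = 2.90 kcal/mol.
Chair II (phenyl equatorial, hydroxyl axial): E = 0.69 kcal/mol.
Chair I is the less stable (higher-energy) conformer, and in that chair the phenyl group is axial.

axial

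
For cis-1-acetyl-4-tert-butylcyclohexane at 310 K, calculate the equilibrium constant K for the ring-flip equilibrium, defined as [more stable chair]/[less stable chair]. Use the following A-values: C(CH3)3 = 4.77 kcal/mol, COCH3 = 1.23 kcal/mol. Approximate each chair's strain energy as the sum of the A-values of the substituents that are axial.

K ≈ 313

C1 and C4 have opposite parity, so for the cis isomer the two substituents are one axial and one equatorial in each chair.
Chair I (tert-butyl axial, acetyl equatorial): E = 4.77 kcal/mol; chair II (tert-butyl equatorial, acetyl axial): E = 1.23 kcal/mol.
ΔG = 3.54 kcal/mol between the two chairs.
K = exp(ΔG/RT) with R = 1.987×10⁻³ kcal mol⁻¹ K⁻¹ and T = 310 K gives K ≈ 313.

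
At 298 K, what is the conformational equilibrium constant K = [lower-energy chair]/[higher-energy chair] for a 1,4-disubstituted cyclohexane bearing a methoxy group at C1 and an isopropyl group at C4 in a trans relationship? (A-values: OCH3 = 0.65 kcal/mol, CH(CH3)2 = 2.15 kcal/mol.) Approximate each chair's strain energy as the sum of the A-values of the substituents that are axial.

K ≈ 113

C1 and C4 have opposite parity, so for the trans isomer the two substituents are e,e in one chair and a,a in the other.
Chair I (methoxy axial, isopropyl axial): E = 2.80 kcal/mol; chair II (methoxy equatorial, isopropyl equatorial): E = 0.00 kcal/mol.
ΔG = 2.80 kcal/mol between the two chairs.
K = exp(ΔG/RT) with R = 1.987×10⁻³ kcal mol⁻¹ K⁻¹ and T = 298 K gives K ≈ 113.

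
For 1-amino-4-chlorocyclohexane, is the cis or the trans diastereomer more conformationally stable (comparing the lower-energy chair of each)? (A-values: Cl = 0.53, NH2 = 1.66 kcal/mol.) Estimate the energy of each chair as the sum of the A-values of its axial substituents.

At 1,4 positions (parity opposite): cis → (a,e or e,a); trans → (e,e or a,a).
Best chair for cis: E = 0.53 kcal/mol; best chair for trans: E = 0.00 kcal/mol.
The trans isomer is lower by 0.53 kcal/mol.

trans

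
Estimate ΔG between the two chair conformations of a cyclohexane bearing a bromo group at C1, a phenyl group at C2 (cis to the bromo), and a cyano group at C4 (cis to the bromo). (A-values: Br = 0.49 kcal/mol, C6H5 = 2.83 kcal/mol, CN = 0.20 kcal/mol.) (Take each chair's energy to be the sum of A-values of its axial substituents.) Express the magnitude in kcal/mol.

2.54 kcal/mol

Chair I (bromo axial, phenyl equatorial, cyano equatorial): E = 0.49 kcal/mol.
Chair II (bromo equatorial, phenyl axial, cyano axial): E = 3.03 kcal/mol.
ΔE = 3.03 − 0.49 = 2.54 kcal/mol; chair I is more stable.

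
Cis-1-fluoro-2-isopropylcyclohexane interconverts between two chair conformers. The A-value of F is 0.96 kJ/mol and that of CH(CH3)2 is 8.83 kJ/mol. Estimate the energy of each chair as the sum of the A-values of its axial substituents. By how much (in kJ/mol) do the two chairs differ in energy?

7.87 kJ/mol

C1 and C2 have opposite parity, so for the cis isomer the two substituents are one axial and one equatorial in each chair.
Chair I (fluoro axial, isopropyl equatorial): E = 0.96 kJ/mol.
Chair II (fluoro equatorial, isopropyl axial): E = 8.83 kJ/mol.
ΔE = 8.83 − 0.96 = 7.87 kJ/mol; chair I is more stable.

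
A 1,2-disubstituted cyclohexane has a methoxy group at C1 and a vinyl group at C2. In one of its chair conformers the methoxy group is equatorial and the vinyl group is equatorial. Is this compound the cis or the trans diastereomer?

C1 and C2 have opposite parity, so their axial bonds point in opposite directions.
With opposite-parity carbons, two substituents on the same face are one axial and one equatorial; opposite faces give both axial or both equatorial.
Here the groups are equatorial/equatorial → opposite face → trans.

trans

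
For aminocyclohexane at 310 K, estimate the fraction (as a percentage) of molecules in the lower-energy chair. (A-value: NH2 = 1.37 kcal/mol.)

90.2%

One chair has the amino group axial (E = 1.37 kcal/mol) and the other has it equatorial (E = 0).
ΔG = 1.37 kcal/mol between the two chairs.
K = exp(ΔG/RT) with R = 1.987×10⁻³ kcal mol⁻¹ K⁻¹ and T = 310 K gives K ≈ 9.25.
Fraction in the lower-energy chair = K/(K+1) = 90.2%.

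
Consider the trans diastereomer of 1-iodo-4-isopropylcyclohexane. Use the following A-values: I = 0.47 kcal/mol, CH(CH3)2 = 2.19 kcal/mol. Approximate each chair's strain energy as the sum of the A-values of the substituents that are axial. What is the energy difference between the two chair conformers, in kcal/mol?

2.66 kcal/mol

C1 and C4 have opposite parity, so for the trans isomer the two substituents are e,e in one chair and a,a in the other.
Chair I (iodo axial, isopropyl axial): E = 2.66 kcal/mol.
Chair II (iodo equatorial, isopropyl equatorial): E = 0.00 kcal/mol.
ΔE = 2.66 − 0.00 = 2.66 kcal/mol; chair II is more stable.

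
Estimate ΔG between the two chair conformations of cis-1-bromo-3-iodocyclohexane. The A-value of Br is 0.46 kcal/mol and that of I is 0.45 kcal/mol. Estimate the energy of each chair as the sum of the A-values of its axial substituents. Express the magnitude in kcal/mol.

0.91 kcal/mol

C1 and C3 have the same parity, so for the cis isomer the two substituents are e,e in one chair and a,a in the other.
Chair I (bromo axial, iodo axial): E = 0.91 kcal/mol.
Chair II (bromo equatorial, iodo equatorial): E = 0.00 kcal/mol.
ΔE = 0.91 − 0.00 = 0.91 kcal/mol; chair II is more stable.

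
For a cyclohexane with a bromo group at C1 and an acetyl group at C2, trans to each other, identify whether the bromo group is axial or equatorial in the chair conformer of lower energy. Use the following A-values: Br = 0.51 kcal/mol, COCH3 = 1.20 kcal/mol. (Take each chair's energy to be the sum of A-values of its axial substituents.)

equatorial

C1 and C2 have opposite parity, so for the trans isomer the two substituents are e,e in one chair and a,a in the other.
Chair I (bromo axial, acetyl axial): E = 1.71 kcal/mol.
Chair II (bromo equatorial, acetyl equatorial): E = 0.00 kcal/mol.
Chair II is the more stable (lower-energy) conformer, and in that chair the bromo group is equatorial.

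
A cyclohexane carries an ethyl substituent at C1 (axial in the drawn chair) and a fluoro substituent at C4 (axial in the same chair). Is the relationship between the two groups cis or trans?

trans

C1 and C4 have opposite parity, so their axial bonds point in opposite directions.
With opposite-parity carbons, two substituents on the same face are one axial and one equatorial; opposite faces give both axial or both equatorial.
Here the groups are axial/axial → opposite face → trans.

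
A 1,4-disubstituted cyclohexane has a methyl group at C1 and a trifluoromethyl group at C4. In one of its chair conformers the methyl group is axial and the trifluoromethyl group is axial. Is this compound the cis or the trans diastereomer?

C1 and C4 have opposite parity, so their axial bonds point in opposite directions.
With opposite-parity carbons, two substituents on the same face are one axial and one equatorial; opposite faces give both axial or both equatorial.
Here the groups are axial/axial → opposite face → trans.

trans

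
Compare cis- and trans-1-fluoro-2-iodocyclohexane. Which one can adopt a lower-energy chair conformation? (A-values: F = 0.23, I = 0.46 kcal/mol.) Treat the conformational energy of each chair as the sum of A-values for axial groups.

trans

At 1,2 positions (parity opposite): cis → (a,e or e,a); trans → (e,e or a,a).
Best chair for cis: E = 0.23 kcal/mol; best chair for trans: E = 0.00 kcal/mol.
The trans isomer is lower by 0.23 kcal/mol.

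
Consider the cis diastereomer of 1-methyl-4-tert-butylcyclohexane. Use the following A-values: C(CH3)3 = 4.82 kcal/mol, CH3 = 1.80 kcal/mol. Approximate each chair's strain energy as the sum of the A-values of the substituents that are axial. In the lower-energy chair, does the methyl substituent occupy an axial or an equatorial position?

axial

C1 and C4 have opposite parity, so for the cis isomer the two substituents are one axial and one equatorial in each chair.
Chair I (tert-butyl axial, methyl equatorial): E = 4.82 kcal/mol.
Chair II (tert-butyl equatorial, methyl axial): E = 1.80 kcal/mol.
Chair II is the more stable (lower-energy) conformer, and in that chair the methyl group is axial.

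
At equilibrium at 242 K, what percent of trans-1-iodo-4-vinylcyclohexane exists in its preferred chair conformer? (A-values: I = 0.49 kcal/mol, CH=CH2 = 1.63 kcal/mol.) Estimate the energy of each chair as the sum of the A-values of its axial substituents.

C1 and C4 have opposite parity, so for the trans isomer the two substituents are e,e in one chair and a,a in the other.
Chair I (iodo axial, vinyl axial): E = 2.12 kcal/mol; chair II (iodo equatorial, vinyl equatorial): E = 0.00 kcal/mol.
ΔG = 2.12 kcal/mol between the two chairs.
K = exp(ΔG/RT) with R = 1.987×10⁻³ kcal mol⁻¹ K⁻¹ and T = 242 K gives K ≈ 82.2.
Fraction in the lower-energy chair = K/(K+1) = 98.8%.

98.8%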